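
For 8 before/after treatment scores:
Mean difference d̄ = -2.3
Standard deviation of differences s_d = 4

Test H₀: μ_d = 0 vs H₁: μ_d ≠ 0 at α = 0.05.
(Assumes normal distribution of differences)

Answer: t = -1.6264, fail to reject H₀

Derivation:
df = n - 1 = 7
SE = s_d/√n = 4/√8 = 1.4142
t = d̄/SE = -2.3/1.4142 = -1.6264
Critical value: t_{0.025,7} = ±2.365
p-value ≈ 0.1479
Decision: fail to reject H₀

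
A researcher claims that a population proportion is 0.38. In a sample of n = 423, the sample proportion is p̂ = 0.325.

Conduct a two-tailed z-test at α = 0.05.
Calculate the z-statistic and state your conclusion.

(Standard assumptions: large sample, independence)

H₀: p = 0.38, H₁: p ≠ 0.38
Standard error: SE = √(p₀(1-p₀)/n) = √(0.38×0.62/423) = 0.023600
z-statistic: z = (p̂ - p₀)/SE = (0.325 - 0.38)/0.023600 = -2.3305
Critical value: z_0.025 = ±1.960
p-value = 0.0198
Decision: reject H₀ at α = 0.05

Answer: z = -2.3305, reject H₀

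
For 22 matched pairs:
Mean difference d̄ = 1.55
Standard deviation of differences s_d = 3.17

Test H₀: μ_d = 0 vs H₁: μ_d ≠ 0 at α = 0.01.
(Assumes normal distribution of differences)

df = n - 1 = 21
SE = s_d/√n = 3.17/√22 = 0.6758
t = d̄/SE = 1.55/0.6758 = 2.2936
Critical value: t_{0.005,21} = ±2.831
p-value ≈ 0.0322
Decision: fail to reject H₀

Answer: t = 2.2936, fail to reject H₀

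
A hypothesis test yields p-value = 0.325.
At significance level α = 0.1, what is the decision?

Answer: fail to reject H₀

Derivation:
Compare p-value to α:
0.325 ≥ 0.1
Decision: fail to reject H₀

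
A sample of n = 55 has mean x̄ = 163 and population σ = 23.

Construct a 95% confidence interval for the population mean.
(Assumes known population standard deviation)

Answer: (156.9215, 169.0785)

Derivation:
Confidence level: 95%, α = 0.05
z_0.025 = 1.960
SE = σ/√n = 23/√55 = 3.1013
Margin of error = 1.960 × 3.1013 = 6.0785
CI: x̄ ± margin = 163 ± 6.0785
CI: (156.9215, 169.0785)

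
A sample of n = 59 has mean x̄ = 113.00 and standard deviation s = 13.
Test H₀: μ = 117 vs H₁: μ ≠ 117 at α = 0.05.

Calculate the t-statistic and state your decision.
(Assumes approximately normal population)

Answer: t = -2.3634, reject H₀

Derivation:
df = n - 1 = 58
SE = s/√n = 13/√59 = 1.6925
t = (x̄ - μ₀)/SE = (113.00 - 117)/1.6925 = -2.3634
Critical value: t_{0.025,58} = ±2.002
p-value ≈ 0.0215
Decision: reject H₀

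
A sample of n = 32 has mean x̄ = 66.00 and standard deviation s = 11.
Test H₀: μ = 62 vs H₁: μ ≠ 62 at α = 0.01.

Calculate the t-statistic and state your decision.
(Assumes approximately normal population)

Answer: t = 2.0571, fail to reject H₀

Derivation:
df = n - 1 = 31
SE = s/√n = 11/√32 = 1.9445
t = (x̄ - μ₀)/SE = (66.00 - 62)/1.9445 = 2.0571
Critical value: t_{0.005,31} = ±2.744
p-value ≈ 0.0482
Decision: fail to reject H₀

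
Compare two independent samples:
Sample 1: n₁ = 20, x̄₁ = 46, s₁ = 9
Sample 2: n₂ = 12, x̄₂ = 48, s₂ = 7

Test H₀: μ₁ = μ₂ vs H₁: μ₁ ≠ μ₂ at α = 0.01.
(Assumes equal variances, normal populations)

Pooled variance: s²_p = [19×9² + 11×7²]/(30) = 69.2667
s_p = 8.3227
SE = s_p×√(1/n₁ + 1/n₂) = 8.3227×√(1/20 + 1/12) = 3.0390
t = (x̄₁ - x̄₂)/SE = (46 - 48)/3.0390 = -0.6581
df = 30, t-critical = ±2.750
Decision: fail to reject H₀

Answer: t = -0.6581, fail to reject H₀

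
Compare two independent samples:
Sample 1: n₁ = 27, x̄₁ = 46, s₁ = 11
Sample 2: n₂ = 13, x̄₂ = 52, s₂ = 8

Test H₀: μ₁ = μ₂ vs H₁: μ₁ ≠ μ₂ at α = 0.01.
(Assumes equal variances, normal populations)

Answer: t = -1.7513, fail to reject H₀

Derivation:
Pooled variance: s²_p = [26×11² + 12×8²]/(38) = 103.0000
s_p = 10.1489
SE = s_p×√(1/n₁ + 1/n₂) = 10.1489×√(1/27 + 1/13) = 3.4261
t = (x̄₁ - x̄₂)/SE = (46 - 52)/3.4261 = -1.7513
df = 38, t-critical = ±2.712
Decision: fail to reject H₀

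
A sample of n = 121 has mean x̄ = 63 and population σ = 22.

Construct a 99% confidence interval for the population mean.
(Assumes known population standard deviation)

Answer: (57.8480, 68.1520)

Derivation:
Confidence level: 99%, α = 0.01
z_0.005 = 2.576
SE = σ/√n = 22/√121 = 2.0000
Margin of error = 2.576 × 2.0000 = 5.1520
CI: x̄ ± margin = 63 ± 5.1520
CI: (57.8480, 68.1520)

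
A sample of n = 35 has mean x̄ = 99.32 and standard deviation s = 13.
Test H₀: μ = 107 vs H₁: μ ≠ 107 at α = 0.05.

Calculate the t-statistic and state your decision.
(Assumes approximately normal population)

df = n - 1 = 34
SE = s/√n = 13/√35 = 2.1974
t = (x̄ - μ₀)/SE = (99.32 - 107)/2.1974 = -3.4950
Critical value: t_{0.025,34} = ±2.032
p-value ≈ 0.0013
Decision: reject H₀

Answer: t = -3.4950, reject H₀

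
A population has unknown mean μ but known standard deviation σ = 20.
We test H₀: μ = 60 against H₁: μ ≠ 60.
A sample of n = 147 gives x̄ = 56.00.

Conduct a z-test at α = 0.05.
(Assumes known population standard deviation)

Standard error: SE = σ/√n = 20/√147 = 1.6496
z-statistic: z = (x̄ - μ₀)/SE = (56.00 - 60)/1.6496 = -2.4248
Critical value: ±1.960
p-value = 0.0153
Decision: reject H₀

Answer: z = -2.4248, reject H₀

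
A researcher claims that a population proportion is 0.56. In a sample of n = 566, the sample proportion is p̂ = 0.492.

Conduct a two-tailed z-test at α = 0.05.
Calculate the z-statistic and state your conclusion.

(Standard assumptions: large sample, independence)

Answer: z = -3.2590, reject H₀

Derivation:
H₀: p = 0.56, H₁: p ≠ 0.56
Standard error: SE = √(p₀(1-p₀)/n) = √(0.56×0.44/566) = 0.020865
z-statistic: z = (p̂ - p₀)/SE = (0.492 - 0.56)/0.020865 = -3.2590
Critical value: z_0.025 = ±1.960
p-value = 0.0011
Decision: reject H₀ at α = 0.05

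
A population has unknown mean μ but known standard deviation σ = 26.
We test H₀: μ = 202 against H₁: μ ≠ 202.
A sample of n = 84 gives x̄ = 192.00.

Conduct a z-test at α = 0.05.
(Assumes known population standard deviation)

Standard error: SE = σ/√n = 26/√84 = 2.8368
z-statistic: z = (x̄ - μ₀)/SE = (192.00 - 202)/2.8368 = -3.5251
Critical value: ±1.960
p-value = 0.0004
Decision: reject H₀

Answer: z = -3.5251, reject H₀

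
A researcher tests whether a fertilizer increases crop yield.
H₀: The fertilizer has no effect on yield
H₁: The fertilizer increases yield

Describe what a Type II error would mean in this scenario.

Type I error: rejecting H₀ when it is actually true (false positive).
Type II error: failing to reject H₀ when H₁ is actually true (false negative).

Answer: Failing to recommend an effective fertilizer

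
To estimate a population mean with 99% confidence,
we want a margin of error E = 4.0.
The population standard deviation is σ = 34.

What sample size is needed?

z_0.005 = 2.576
n = (z×σ/E)² = (2.576×34/4.0)²
n = 479.4348
Round up: n = 480

Answer: n = 480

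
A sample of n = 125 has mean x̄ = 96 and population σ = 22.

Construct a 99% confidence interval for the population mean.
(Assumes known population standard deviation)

Confidence level: 99%, α = 0.01
z_0.005 = 2.576
SE = σ/√n = 22/√125 = 1.9677
Margin of error = 2.576 × 1.9677 = 5.0688
CI: x̄ ± margin = 96 ± 5.0688
CI: (90.9312, 101.0688)

Answer: (90.9312, 101.0688)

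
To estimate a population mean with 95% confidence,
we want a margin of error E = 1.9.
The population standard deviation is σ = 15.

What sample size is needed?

z_0.025 = 1.960
n = (z×σ/E)² = (1.960×15/1.9)²
n = 239.4349
Round up: n = 240

Answer: n = 240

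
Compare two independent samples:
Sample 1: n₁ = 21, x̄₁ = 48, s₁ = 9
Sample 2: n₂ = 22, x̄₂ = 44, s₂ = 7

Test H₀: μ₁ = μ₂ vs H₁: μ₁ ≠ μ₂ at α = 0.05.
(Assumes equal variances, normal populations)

Pooled variance: s²_p = [20×9² + 21×7²]/(41) = 64.6098
s_p = 8.0380
SE = s_p×√(1/n₁ + 1/n₂) = 8.0380×√(1/21 + 1/22) = 2.4522
t = (x̄₁ - x̄₂)/SE = (48 - 44)/2.4522 = 1.6312
df = 41, t-critical = ±2.020
Decision: fail to reject H₀

Answer: t = 1.6312, fail to reject H₀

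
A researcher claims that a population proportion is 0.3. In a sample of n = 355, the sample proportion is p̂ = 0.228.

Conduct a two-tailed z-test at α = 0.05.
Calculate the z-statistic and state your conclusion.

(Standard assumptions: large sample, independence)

Answer: z = -2.9603, reject H₀

Derivation:
H₀: p = 0.3, H₁: p ≠ 0.3
Standard error: SE = √(p₀(1-p₀)/n) = √(0.3×0.7/355) = 0.024322
z-statistic: z = (p̂ - p₀)/SE = (0.228 - 0.3)/0.024322 = -2.9603
Critical value: z_0.025 = ±1.960
p-value = 0.0031
Decision: reject H₀ at α = 0.05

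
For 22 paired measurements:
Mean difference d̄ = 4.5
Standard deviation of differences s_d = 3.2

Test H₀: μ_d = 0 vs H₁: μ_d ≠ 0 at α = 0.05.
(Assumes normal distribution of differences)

df = n - 1 = 21
SE = s_d/√n = 3.2/√22 = 0.6822
t = d̄/SE = 4.5/0.6822 = 6.5963
Critical value: t_{0.025,21} = ±2.080
p-value < 0.0001
Decision: reject H₀

Answer: t = 6.5963, reject H₀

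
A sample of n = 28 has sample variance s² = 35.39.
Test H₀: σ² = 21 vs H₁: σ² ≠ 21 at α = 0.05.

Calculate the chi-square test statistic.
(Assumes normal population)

Answer: χ² = 45.5014, reject H₀

Derivation:
df = n - 1 = 27
χ² = (n-1)s²/σ₀² = 27×35.39/21 = 45.5014
Critical values: χ²_{0.975,27} = 14.573, χ²_{0.025,27} = 43.195
Rejection region: χ² < 14.573 or χ² > 43.195
Decision: reject H₀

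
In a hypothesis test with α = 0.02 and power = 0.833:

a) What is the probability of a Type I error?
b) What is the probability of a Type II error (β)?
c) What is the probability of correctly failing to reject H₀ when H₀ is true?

Answer: a) 0.02, b) 0.167, c) 0.98

Derivation:
a) Type I error probability = α = 0.02
b) Power = P(reject H₀ | H₁ true) = 1 - β = 0.833, so Type II error probability = β = 1 - Power = 0.167
c) P(fail to reject H₀ | H₀ true) = 1 - α = 0.98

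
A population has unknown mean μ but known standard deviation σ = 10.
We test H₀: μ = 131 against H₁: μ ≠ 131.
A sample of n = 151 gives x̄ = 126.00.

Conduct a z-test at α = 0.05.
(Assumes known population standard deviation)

Standard error: SE = σ/√n = 10/√151 = 0.8138
z-statistic: z = (x̄ - μ₀)/SE = (126.00 - 131)/0.8138 = -6.1440
Critical value: ±1.960
p-value < 0.0001
Decision: reject H₀

Answer: z = -6.1440, reject H₀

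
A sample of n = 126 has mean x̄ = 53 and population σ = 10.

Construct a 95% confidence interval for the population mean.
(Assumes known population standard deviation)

Answer: (51.2538, 54.7462)

Derivation:
Confidence level: 95%, α = 0.05
z_0.025 = 1.960
SE = σ/√n = 10/√126 = 0.8909
Margin of error = 1.960 × 0.8909 = 1.7462
CI: x̄ ± margin = 53 ± 1.7462
CI: (51.2538, 54.7462)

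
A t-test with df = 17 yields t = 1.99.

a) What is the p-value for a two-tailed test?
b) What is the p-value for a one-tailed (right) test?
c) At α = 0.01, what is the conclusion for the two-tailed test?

Answer: a) 0.0629, b) 0.0315, c) fail to reject H₀

Derivation:
Using t-distribution with df = 17:
a) Two-tailed: p = 2×P(T > 1.99) = 0.0629
b) One-tailed: p = P(T > 1.99) = 0.0315
c) 0.0629 ≥ 0.01, fail to reject H₀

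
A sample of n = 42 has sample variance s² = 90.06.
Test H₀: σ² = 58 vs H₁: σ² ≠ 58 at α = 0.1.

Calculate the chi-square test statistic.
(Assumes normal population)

df = n - 1 = 41
χ² = (n-1)s²/σ₀² = 41×90.06/58 = 63.6631
Critical values: χ²_{0.95,41} = 27.326, χ²_{0.05,41} = 56.942
Rejection region: χ² < 27.326 or χ² > 56.942
Decision: reject H₀

Answer: χ² = 63.6631, reject H₀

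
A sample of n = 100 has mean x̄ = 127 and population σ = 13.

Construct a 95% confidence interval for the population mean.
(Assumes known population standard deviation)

Answer: (124.4520, 129.5480)

Derivation:
Confidence level: 95%, α = 0.05
z_0.025 = 1.960
SE = σ/√n = 13/√100 = 1.3000
Margin of error = 1.960 × 1.3000 = 2.5480
CI: x̄ ± margin = 127 ± 2.5480
CI: (124.4520, 129.5480)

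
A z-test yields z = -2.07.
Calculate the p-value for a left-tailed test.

For z = -2.07:
p = P(Z < -2.07) = Φ(-2.07) = 0.0192

Answer: p-value ≈ 0.0192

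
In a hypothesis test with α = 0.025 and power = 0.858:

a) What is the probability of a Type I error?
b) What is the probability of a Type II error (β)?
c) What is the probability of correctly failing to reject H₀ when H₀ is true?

a) Type I error probability = α = 0.025
b) Power = P(reject H₀ | H₁ true) = 1 - β = 0.858, so Type II error probability = β = 1 - Power = 0.142
c) P(fail to reject H₀ | H₀ true) = 1 - α = 0.975

Answer: a) 0.025, b) 0.142, c) 0.975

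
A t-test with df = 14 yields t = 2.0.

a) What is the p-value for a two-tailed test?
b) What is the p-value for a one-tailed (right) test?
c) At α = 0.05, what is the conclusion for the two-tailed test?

Answer: a) 0.0653, b) 0.0326, c) fail to reject H₀

Derivation:
Using t-distribution with df = 14:
a) Two-tailed: p = 2×P(T > 2.0) = 0.0653
b) One-tailed: p = P(T > 2.0) = 0.0326
c) 0.0653 ≥ 0.05, fail to reject H₀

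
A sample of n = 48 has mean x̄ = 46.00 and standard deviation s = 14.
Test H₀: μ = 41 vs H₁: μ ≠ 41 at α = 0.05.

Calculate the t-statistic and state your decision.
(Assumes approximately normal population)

df = n - 1 = 47
SE = s/√n = 14/√48 = 2.0207
t = (x̄ - μ₀)/SE = (46.00 - 41)/2.0207 = 2.4744
Critical value: t_{0.025,47} = ±2.012
p-value ≈ 0.0170
Decision: reject H₀

Answer: t = 2.4744, reject H₀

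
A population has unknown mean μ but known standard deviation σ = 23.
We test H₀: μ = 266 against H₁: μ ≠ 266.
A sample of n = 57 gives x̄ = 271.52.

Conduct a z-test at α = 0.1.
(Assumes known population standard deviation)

Standard error: SE = σ/√n = 23/√57 = 3.0464
z-statistic: z = (x̄ - μ₀)/SE = (271.52 - 266)/3.0464 = 1.8120
Critical value: ±1.645
p-value = 0.0700
Decision: reject H₀

Answer: z = 1.8120, reject H₀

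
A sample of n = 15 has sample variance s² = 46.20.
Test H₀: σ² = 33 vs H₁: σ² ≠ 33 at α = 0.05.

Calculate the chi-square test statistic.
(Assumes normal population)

Answer: χ² = 19.6000, fail to reject H₀

Derivation:
df = n - 1 = 14
χ² = (n-1)s²/σ₀² = 14×46.20/33 = 19.6000
Critical values: χ²_{0.975,14} = 5.629, χ²_{0.025,14} = 26.119
Rejection region: χ² < 5.629 or χ² > 26.119
Decision: fail to reject H₀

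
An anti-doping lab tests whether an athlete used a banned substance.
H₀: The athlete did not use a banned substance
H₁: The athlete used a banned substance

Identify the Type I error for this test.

Answer: Falsely accusing a clean athlete of doping

Derivation:
Type I error: rejecting H₀ when it is actually true (false positive).
Type II error: failing to reject H₀ when H₁ is actually true (false negative).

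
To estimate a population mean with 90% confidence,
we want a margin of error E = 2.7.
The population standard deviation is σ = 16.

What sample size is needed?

Answer: n = 96

Derivation:
z_0.05 = 1.645
n = (z×σ/E)² = (1.645×16/2.7)²
n = 95.0264
Round up: n = 96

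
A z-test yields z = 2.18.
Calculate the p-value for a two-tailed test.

Answer: p-value ≈ 0.0293

Derivation:
For z = 2.18:
p = 2×P(Z > |2.18|) = 2×(1 - Φ(2.18)) = 0.0293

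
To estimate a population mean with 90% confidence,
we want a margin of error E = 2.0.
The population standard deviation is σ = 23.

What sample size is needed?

Answer: n = 358

Derivation:
z_0.05 = 1.645
n = (z×σ/E)² = (1.645×23/2.0)²
n = 357.8718
Round up: n = 358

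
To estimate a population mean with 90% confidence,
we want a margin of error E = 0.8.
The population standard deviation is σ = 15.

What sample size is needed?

z_0.05 = 1.645
n = (z×σ/E)² = (1.645×15/0.8)²
n = 951.3369
Round up: n = 952

Answer: n = 952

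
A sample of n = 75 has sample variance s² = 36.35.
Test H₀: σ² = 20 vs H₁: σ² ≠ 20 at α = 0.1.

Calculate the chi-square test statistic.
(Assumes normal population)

df = n - 1 = 74
χ² = (n-1)s²/σ₀² = 74×36.35/20 = 134.4950
Critical values: χ²_{0.95,74} = 55.189, χ²_{0.05,74} = 95.081
Rejection region: χ² < 55.189 or χ² > 95.081
Decision: reject H₀

Answer: χ² = 134.4950, reject H₀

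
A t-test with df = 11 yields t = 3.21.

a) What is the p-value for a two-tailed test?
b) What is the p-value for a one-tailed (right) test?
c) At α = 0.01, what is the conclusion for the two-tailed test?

Answer: a) 0.0083, b) 0.0042, c) reject H₀

Derivation:
Using t-distribution with df = 11:
a) Two-tailed: p = 2×P(T > 3.21) = 0.0083
b) One-tailed: p = P(T > 3.21) = 0.0042
c) 0.0083 < 0.01, reject H₀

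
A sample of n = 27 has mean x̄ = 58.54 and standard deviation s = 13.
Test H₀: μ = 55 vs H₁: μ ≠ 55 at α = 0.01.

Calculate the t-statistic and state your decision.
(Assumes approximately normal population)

Answer: t = 1.4149, fail to reject H₀

Derivation:
df = n - 1 = 26
SE = s/√n = 13/√27 = 2.5019
t = (x̄ - μ₀)/SE = (58.54 - 55)/2.5019 = 1.4149
Critical value: t_{0.005,26} = ±2.779
p-value ≈ 0.1690
Decision: fail to reject H₀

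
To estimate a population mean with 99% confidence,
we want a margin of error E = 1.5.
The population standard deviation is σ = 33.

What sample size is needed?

z_0.005 = 2.576
n = (z×σ/E)² = (2.576×33/1.5)²
n = 3211.7156
Round up: n = 3212

Answer: n = 3212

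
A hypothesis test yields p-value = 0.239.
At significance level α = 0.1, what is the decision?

Answer: fail to reject H₀

Derivation:
Compare p-value to α:
0.239 ≥ 0.1
Decision: fail to reject H₀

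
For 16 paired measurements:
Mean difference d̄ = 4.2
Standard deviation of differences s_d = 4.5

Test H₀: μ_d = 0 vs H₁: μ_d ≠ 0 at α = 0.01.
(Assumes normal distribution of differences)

Answer: t = 3.7333, reject H₀

Derivation:
df = n - 1 = 15
SE = s_d/√n = 4.5/√16 = 1.1250
t = d̄/SE = 4.2/1.1250 = 3.7333
Critical value: t_{0.005,15} = ±2.947
p-value ≈ 0.0020
Decision: reject H₀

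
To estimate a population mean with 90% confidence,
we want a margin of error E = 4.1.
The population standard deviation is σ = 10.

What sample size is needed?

z_0.05 = 1.645
n = (z×σ/E)² = (1.645×10/4.1)²
n = 16.0977
Round up: n = 17

Answer: n = 17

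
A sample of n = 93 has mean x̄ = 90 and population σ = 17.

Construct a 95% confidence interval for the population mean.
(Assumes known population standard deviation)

Answer: (86.5449, 93.4551)

Derivation:
Confidence level: 95%, α = 0.05
z_0.025 = 1.960
SE = σ/√n = 17/√93 = 1.7628
Margin of error = 1.960 × 1.7628 = 3.4551
CI: x̄ ± margin = 90 ± 3.4551
CI: (86.5449, 93.4551)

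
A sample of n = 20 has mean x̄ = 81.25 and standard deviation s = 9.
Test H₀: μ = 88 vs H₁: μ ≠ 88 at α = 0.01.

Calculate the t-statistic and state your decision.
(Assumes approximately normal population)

Answer: t = -3.3540, reject H₀

Derivation:
df = n - 1 = 19
SE = s/√n = 9/√20 = 2.0125
t = (x̄ - μ₀)/SE = (81.25 - 88)/2.0125 = -3.3540
Critical value: t_{0.005,19} = ±2.861
p-value ≈ 0.0033
Decision: reject H₀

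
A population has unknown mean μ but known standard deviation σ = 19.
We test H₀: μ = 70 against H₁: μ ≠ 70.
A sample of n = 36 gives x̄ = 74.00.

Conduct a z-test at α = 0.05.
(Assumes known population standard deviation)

Answer: z = 1.2631, fail to reject H₀

Derivation:
Standard error: SE = σ/√n = 19/√36 = 3.1667
z-statistic: z = (x̄ - μ₀)/SE = (74.00 - 70)/3.1667 = 1.2631
Critical value: ±1.960
p-value = 0.2066
Decision: fail to reject H₀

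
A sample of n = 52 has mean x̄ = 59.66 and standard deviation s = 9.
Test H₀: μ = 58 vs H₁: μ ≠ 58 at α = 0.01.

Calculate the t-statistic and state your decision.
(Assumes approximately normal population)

Answer: t = 1.3300, fail to reject H₀

Derivation:
df = n - 1 = 51
SE = s/√n = 9/√52 = 1.2481
t = (x̄ - μ₀)/SE = (59.66 - 58)/1.2481 = 1.3300
Critical value: t_{0.005,51} = ±2.676
p-value ≈ 0.1894
Decision: fail to reject H₀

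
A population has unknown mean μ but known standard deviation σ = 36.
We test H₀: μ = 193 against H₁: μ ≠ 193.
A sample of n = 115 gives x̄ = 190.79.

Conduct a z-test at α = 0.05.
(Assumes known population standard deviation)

Standard error: SE = σ/√n = 36/√115 = 3.3570
z-statistic: z = (x̄ - μ₀)/SE = (190.79 - 193)/3.3570 = -0.6583
Critical value: ±1.960
p-value = 0.5103
Decision: fail to reject H₀

Answer: z = -0.6583, fail to reject H₀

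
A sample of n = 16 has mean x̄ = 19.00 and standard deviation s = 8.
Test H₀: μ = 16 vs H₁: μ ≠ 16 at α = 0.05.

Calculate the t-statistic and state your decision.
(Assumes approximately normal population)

Answer: t = 1.5000, fail to reject H₀

Derivation:
df = n - 1 = 15
SE = s/√n = 8/√16 = 2.0000
t = (x̄ - μ₀)/SE = (19.00 - 16)/2.0000 = 1.5000
Critical value: t_{0.025,15} = ±2.131
p-value ≈ 0.1544
Decision: fail to reject H₀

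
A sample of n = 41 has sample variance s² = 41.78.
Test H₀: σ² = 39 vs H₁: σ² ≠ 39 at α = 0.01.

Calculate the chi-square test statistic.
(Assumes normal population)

Answer: χ² = 42.8513, fail to reject H₀

Derivation:
df = n - 1 = 40
χ² = (n-1)s²/σ₀² = 40×41.78/39 = 42.8513
Critical values: χ²_{0.995,40} = 20.707, χ²_{0.005,40} = 66.766
Rejection region: χ² < 20.707 or χ² > 66.766
Decision: fail to reject H₀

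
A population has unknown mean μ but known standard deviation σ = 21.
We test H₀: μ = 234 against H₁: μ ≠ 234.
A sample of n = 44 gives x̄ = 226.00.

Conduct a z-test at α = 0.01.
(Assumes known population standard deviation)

Standard error: SE = σ/√n = 21/√44 = 3.1659
z-statistic: z = (x̄ - μ₀)/SE = (226.00 - 234)/3.1659 = -2.5269
Critical value: ±2.576
p-value = 0.0115
Decision: fail to reject H₀

Answer: z = -2.5269, fail to reject H₀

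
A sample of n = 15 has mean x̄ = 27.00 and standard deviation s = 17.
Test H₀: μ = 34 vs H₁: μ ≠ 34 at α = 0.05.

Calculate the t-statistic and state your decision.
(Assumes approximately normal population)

df = n - 1 = 14
SE = s/√n = 17/√15 = 4.3894
t = (x̄ - μ₀)/SE = (27.00 - 34)/4.3894 = -1.5948
Critical value: t_{0.025,14} = ±2.145
p-value ≈ 0.1331
Decision: fail to reject H₀

Answer: t = -1.5948, fail to reject H₀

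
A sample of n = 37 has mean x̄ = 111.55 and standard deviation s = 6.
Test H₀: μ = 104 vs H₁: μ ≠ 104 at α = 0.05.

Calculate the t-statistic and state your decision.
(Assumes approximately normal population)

Answer: t = 7.6541, reject H₀

Derivation:
df = n - 1 = 36
SE = s/√n = 6/√37 = 0.9864
t = (x̄ - μ₀)/SE = (111.55 - 104)/0.9864 = 7.6541
Critical value: t_{0.025,36} = ±2.028
p-value < 0.0001
Decision: reject H₀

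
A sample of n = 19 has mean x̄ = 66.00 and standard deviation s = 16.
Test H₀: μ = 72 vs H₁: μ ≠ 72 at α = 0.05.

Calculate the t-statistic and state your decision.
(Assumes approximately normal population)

df = n - 1 = 18
SE = s/√n = 16/√19 = 3.6707
t = (x̄ - μ₀)/SE = (66.00 - 72)/3.6707 = -1.6346
Critical value: t_{0.025,18} = ±2.101
p-value ≈ 0.1195
Decision: fail to reject H₀

Answer: t = -1.6346, fail to reject H₀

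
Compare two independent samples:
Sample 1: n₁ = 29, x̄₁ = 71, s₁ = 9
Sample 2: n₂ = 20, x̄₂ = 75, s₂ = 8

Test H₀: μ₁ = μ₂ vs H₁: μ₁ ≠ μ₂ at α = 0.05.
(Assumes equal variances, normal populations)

Answer: t = -1.5984, fail to reject H₀

Derivation:
Pooled variance: s²_p = [28×9² + 19×8²]/(47) = 74.1277
s_p = 8.6097
SE = s_p×√(1/n₁ + 1/n₂) = 8.6097×√(1/29 + 1/20) = 2.5025
t = (x̄₁ - x̄₂)/SE = (71 - 75)/2.5025 = -1.5984
df = 47, t-critical = ±2.012
Decision: fail to reject H₀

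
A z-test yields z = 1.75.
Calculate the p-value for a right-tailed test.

For z = 1.75:
p = P(Z > 1.75) = 1 - Φ(1.75) = 0.0401

Answer: p-value ≈ 0.0401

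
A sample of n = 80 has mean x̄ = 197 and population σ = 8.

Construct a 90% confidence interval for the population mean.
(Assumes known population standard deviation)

Answer: (195.5287, 198.4713)

Derivation:
Confidence level: 90%, α = 0.1
z_0.05 = 1.645
SE = σ/√n = 8/√80 = 0.8944
Margin of error = 1.645 × 0.8944 = 1.4713
CI: x̄ ± margin = 197 ± 1.4713
CI: (195.5287, 198.4713)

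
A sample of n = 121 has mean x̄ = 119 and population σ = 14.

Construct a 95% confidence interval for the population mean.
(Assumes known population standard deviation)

Confidence level: 95%, α = 0.05
z_0.025 = 1.960
SE = σ/√n = 14/√121 = 1.2727
Margin of error = 1.960 × 1.2727 = 2.4945
CI: x̄ ± margin = 119 ± 2.4945
CI: (116.5055, 121.4945)

Answer: (116.5055, 121.4945)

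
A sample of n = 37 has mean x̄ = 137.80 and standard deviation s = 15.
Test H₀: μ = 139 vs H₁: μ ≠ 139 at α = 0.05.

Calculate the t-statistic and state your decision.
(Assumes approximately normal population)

Answer: t = -0.4866, fail to reject H₀

Derivation:
df = n - 1 = 36
SE = s/√n = 15/√37 = 2.4660
t = (x̄ - μ₀)/SE = (137.80 - 139)/2.4660 = -0.4866
Critical value: t_{0.025,36} = ±2.028
p-value ≈ 0.6295
Decision: fail to reject H₀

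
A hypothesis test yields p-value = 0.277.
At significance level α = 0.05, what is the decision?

Answer: fail to reject H₀

Derivation:
Compare p-value to α:
0.277 ≥ 0.05
Decision: fail to reject H₀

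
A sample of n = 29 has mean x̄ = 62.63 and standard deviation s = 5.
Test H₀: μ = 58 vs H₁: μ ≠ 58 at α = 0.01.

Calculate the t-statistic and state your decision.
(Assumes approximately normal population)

Answer: t = 4.9865, reject H₀

Derivation:
df = n - 1 = 28
SE = s/√n = 5/√29 = 0.9285
t = (x̄ - μ₀)/SE = (62.63 - 58)/0.9285 = 4.9865
Critical value: t_{0.005,28} = ±2.763
p-value < 0.0001
Decision: reject H₀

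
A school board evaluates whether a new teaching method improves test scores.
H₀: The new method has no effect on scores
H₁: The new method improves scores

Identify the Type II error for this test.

Answer: Failing to adopt an effective teaching method

Derivation:
A Type I error (probability α) occurs when we reject a true H₀.
A Type II error (probability β) occurs when we fail to reject a false H₀.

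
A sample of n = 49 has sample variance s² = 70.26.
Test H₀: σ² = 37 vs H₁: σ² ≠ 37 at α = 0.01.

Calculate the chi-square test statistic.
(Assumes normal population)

df = n - 1 = 48
χ² = (n-1)s²/σ₀² = 48×70.26/37 = 91.1481
Critical values: χ²_{0.995,48} = 26.511, χ²_{0.005,48} = 76.969
Rejection region: χ² < 26.511 or χ² > 76.969
Decision: reject H₀

Answer: χ² = 91.1481, reject H₀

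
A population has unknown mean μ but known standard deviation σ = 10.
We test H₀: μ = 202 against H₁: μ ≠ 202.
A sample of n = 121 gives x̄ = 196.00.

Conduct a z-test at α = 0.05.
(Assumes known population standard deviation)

Answer: z = -6.5999, reject H₀

Derivation:
Standard error: SE = σ/√n = 10/√121 = 0.9091
z-statistic: z = (x̄ - μ₀)/SE = (196.00 - 202)/0.9091 = -6.5999
Critical value: ±1.960
p-value < 0.0001
Decision: reject H₀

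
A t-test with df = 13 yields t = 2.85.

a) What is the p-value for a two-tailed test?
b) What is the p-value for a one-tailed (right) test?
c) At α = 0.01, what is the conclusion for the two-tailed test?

Using t-distribution with df = 13:
a) Two-tailed: p = 2×P(T > 2.85) = 0.0137
b) One-tailed: p = P(T > 2.85) = 0.0068
c) 0.0137 ≥ 0.01, fail to reject H₀

Answer: a) 0.0137, b) 0.0068, c) fail to reject H₀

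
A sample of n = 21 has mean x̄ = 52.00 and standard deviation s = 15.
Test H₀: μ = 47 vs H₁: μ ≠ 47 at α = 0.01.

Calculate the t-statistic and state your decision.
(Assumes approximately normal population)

df = n - 1 = 20
SE = s/√n = 15/√21 = 3.2733
t = (x̄ - μ₀)/SE = (52.00 - 47)/3.2733 = 1.5275
Critical value: t_{0.005,20} = ±2.845
p-value ≈ 0.1423
Decision: fail to reject H₀

Answer: t = 1.5275, fail to reject H₀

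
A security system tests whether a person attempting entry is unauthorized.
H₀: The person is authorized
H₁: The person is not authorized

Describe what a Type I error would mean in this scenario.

Type I error (α): Rejecting H₀ when H₀ is true
Type II error (β): Failing to reject H₀ when H₁ is true

Answer: Denying entry to an authorized person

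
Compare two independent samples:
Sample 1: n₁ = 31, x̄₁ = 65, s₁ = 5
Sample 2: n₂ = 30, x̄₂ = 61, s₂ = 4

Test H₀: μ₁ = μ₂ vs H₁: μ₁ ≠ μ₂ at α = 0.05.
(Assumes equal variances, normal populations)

Answer: t = 3.4432, reject H₀

Derivation:
Pooled variance: s²_p = [30×5² + 29×4²]/(59) = 20.5763
s_p = 4.5361
SE = s_p×√(1/n₁ + 1/n₂) = 4.5361×√(1/31 + 1/30) = 1.1617
t = (x̄₁ - x̄₂)/SE = (65 - 61)/1.1617 = 3.4432
df = 59, t-critical = ±2.001
Decision: reject H₀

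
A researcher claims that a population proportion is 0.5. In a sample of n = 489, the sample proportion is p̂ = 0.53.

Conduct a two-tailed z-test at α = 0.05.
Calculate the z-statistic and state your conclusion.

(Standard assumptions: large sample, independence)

H₀: p = 0.5, H₁: p ≠ 0.5
Standard error: SE = √(p₀(1-p₀)/n) = √(0.5×0.5/489) = 0.022611
z-statistic: z = (p̂ - p₀)/SE = (0.53 - 0.5)/0.022611 = 1.3268
Critical value: z_0.025 = ±1.960
p-value = 0.1846
Decision: fail to reject H₀ at α = 0.05

Answer: z = 1.3268, fail to reject H₀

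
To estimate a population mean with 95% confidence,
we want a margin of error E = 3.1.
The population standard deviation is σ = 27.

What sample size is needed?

Answer: n = 292

Derivation:
z_0.025 = 1.960
n = (z×σ/E)² = (1.960×27/3.1)²
n = 291.4179
Round up: n = 292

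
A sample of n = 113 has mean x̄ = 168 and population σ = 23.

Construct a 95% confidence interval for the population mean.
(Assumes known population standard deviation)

Confidence level: 95%, α = 0.05
z_0.025 = 1.960
SE = σ/√n = 23/√113 = 2.1637
Margin of error = 1.960 × 2.1637 = 4.2409
CI: x̄ ± margin = 168 ± 4.2409
CI: (163.7591, 172.2409)

Answer: (163.7591, 172.2409)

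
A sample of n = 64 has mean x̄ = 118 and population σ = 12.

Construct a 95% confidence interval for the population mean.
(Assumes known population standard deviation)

Answer: (115.0600, 120.9400)

Derivation:
Confidence level: 95%, α = 0.05
z_0.025 = 1.960
SE = σ/√n = 12/√64 = 1.5000
Margin of error = 1.960 × 1.5000 = 2.9400
CI: x̄ ± margin = 118 ± 2.9400
CI: (115.0600, 120.9400)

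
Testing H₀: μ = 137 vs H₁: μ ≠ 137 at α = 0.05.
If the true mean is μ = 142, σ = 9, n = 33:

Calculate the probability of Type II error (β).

Answer: β ≈ 0.1091

Derivation:
SE = σ/√n = 9/√33 = 1.5667
Critical values: μ₀ ± z_0.025×SE = 137 ± 1.960×1.5667
Acceptance region: (133.9293, 140.0707)
Under H₁ (μ = 142): z_high = (140.0707 - 142)/1.5667 = -1.2314, z_low = (133.9293 - 142)/1.5667 = -5.1514
β = P(not reject | H₁) = Φ(-1.2314) - Φ(-5.1514) ≈ 0.1091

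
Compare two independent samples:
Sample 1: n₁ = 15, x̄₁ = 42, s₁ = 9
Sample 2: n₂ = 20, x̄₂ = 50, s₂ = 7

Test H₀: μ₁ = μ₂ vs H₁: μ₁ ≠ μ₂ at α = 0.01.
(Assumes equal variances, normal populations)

Pooled variance: s²_p = [14×9² + 19×7²]/(33) = 62.5758
s_p = 7.9105
SE = s_p×√(1/n₁ + 1/n₂) = 7.9105×√(1/15 + 1/20) = 2.7020
t = (x̄₁ - x̄₂)/SE = (42 - 50)/2.7020 = -2.9608
df = 33, t-critical = ±2.733
Decision: reject H₀

Answer: t = -2.9608, reject H₀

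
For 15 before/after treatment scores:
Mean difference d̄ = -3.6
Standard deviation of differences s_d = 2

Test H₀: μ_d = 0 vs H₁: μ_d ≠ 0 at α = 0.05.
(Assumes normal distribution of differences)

df = n - 1 = 14
SE = s_d/√n = 2/√15 = 0.5164
t = d̄/SE = -3.6/0.5164 = -6.9713
Critical value: t_{0.025,14} = ±2.145
p-value < 0.0001
Decision: reject H₀

Answer: t = -6.9713, reject H₀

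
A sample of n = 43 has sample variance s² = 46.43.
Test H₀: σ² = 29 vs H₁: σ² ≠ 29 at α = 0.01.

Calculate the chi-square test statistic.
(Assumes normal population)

df = n - 1 = 42
χ² = (n-1)s²/σ₀² = 42×46.43/29 = 67.2434
Critical values: χ²_{0.995,42} = 22.138, χ²_{0.005,42} = 69.336
Rejection region: χ² < 22.138 or χ² > 69.336
Decision: fail to reject H₀

Answer: χ² = 67.2434, fail to reject H₀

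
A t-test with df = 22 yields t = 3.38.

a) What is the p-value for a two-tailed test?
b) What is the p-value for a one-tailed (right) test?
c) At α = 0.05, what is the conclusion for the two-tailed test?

Using t-distribution with df = 22:
a) Two-tailed: p = 2×P(T > 3.38) = 0.0027
b) One-tailed: p = P(T > 3.38) = 0.0013
c) 0.0027 < 0.05, reject H₀

Answer: a) 0.0027, b) 0.0013, c) reject H₀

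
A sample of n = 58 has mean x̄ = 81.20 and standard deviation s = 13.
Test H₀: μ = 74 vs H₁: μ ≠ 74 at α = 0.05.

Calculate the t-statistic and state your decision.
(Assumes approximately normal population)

Answer: t = 4.2179, reject H₀

Derivation:
df = n - 1 = 57
SE = s/√n = 13/√58 = 1.7070
t = (x̄ - μ₀)/SE = (81.20 - 74)/1.7070 = 4.2179
Critical value: t_{0.025,57} = ±2.002
p-value ≈ 0.0001
Decision: reject H₀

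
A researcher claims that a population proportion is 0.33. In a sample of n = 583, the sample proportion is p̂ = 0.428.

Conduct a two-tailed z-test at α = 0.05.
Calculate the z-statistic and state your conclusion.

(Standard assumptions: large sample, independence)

Answer: z = 5.0324, reject H₀

Derivation:
H₀: p = 0.33, H₁: p ≠ 0.33
Standard error: SE = √(p₀(1-p₀)/n) = √(0.33×0.67/583) = 0.019474
z-statistic: z = (p̂ - p₀)/SE = (0.428 - 0.33)/0.019474 = 5.0324
Critical value: z_0.025 = ±1.960
p-value < 0.0001
Decision: reject H₀ at α = 0.05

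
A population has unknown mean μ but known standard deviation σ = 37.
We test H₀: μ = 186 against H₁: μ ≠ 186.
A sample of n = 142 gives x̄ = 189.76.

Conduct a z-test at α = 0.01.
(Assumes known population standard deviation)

Standard error: SE = σ/√n = 37/√142 = 3.1050
z-statistic: z = (x̄ - μ₀)/SE = (189.76 - 186)/3.1050 = 1.2110
Critical value: ±2.576
p-value = 0.2259
Decision: fail to reject H₀

Answer: z = 1.2110, fail to reject H₀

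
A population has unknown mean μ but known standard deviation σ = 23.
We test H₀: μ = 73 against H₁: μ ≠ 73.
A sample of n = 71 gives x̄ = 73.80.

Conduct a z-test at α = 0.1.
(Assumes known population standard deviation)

Answer: z = 0.2931, fail to reject H₀

Derivation:
Standard error: SE = σ/√n = 23/√71 = 2.7296
z-statistic: z = (x̄ - μ₀)/SE = (73.80 - 73)/2.7296 = 0.2931
Critical value: ±1.645
p-value = 0.7694
Decision: fail to reject H₀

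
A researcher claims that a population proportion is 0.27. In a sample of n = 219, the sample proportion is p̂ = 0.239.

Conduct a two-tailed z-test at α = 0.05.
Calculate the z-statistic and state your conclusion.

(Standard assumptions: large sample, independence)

H₀: p = 0.27, H₁: p ≠ 0.27
Standard error: SE = √(p₀(1-p₀)/n) = √(0.27×0.73/219) = 0.030000
z-statistic: z = (p̂ - p₀)/SE = (0.239 - 0.27)/0.030000 = -1.0333
Critical value: z_0.025 = ±1.960
p-value = 0.3015
Decision: fail to reject H₀ at α = 0.05

Answer: z = -1.0333, fail to reject H₀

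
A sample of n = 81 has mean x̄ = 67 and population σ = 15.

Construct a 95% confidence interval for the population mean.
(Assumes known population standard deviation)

Confidence level: 95%, α = 0.05
z_0.025 = 1.960
SE = σ/√n = 15/√81 = 1.6667
Margin of error = 1.960 × 1.6667 = 3.2667
CI: x̄ ± margin = 67 ± 3.2667
CI: (63.7333, 70.2667)

Answer: (63.7333, 70.2667)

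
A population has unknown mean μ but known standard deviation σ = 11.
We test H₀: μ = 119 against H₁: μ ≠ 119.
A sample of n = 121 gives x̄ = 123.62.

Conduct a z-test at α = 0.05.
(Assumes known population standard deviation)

Standard error: SE = σ/√n = 11/√121 = 1.0000
z-statistic: z = (x̄ - μ₀)/SE = (123.62 - 119)/1.0000 = 4.6200
Critical value: ±1.960
p-value < 0.0001
Decision: reject H₀

Answer: z = 4.6200, reject H₀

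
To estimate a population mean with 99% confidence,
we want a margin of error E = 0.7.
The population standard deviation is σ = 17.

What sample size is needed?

Answer: n = 3914

Derivation:
z_0.005 = 2.576
n = (z×σ/E)² = (2.576×17/0.7)²
n = 3913.7536
Round up: n = 3914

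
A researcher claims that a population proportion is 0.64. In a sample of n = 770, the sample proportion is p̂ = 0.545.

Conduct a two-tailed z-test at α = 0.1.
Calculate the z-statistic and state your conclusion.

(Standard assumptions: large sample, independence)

Answer: z = -5.4920, reject H₀

Derivation:
H₀: p = 0.64, H₁: p ≠ 0.64
Standard error: SE = √(p₀(1-p₀)/n) = √(0.64×0.36/770) = 0.017298
z-statistic: z = (p̂ - p₀)/SE = (0.545 - 0.64)/0.017298 = -5.4920
Critical value: z_0.05 = ±1.645
p-value < 0.0001
Decision: reject H₀ at α = 0.1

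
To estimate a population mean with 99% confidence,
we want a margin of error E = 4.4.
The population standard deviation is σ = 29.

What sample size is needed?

Answer: n = 289

Derivation:
z_0.005 = 2.576
n = (z×σ/E)² = (2.576×29/4.4)²
n = 288.2587
Round up: n = 289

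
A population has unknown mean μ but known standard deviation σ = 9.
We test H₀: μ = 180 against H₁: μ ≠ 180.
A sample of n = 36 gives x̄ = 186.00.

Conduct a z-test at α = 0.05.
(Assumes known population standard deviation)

Answer: z = 4.0000, reject H₀

Derivation:
Standard error: SE = σ/√n = 9/√36 = 1.5000
z-statistic: z = (x̄ - μ₀)/SE = (186.00 - 180)/1.5000 = 4.0000
Critical value: ±1.960
p-value = 0.0001
Decision: reject H₀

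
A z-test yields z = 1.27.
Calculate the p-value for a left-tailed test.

For z = 1.27:
p = P(Z < 1.27) = Φ(1.27) = 0.8980

Answer: p-value ≈ 0.8980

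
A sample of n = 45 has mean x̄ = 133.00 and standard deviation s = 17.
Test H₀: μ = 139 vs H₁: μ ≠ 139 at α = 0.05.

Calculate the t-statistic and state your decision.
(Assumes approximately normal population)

Answer: t = -2.3676, reject H₀

Derivation:
df = n - 1 = 44
SE = s/√n = 17/√45 = 2.5342
t = (x̄ - μ₀)/SE = (133.00 - 139)/2.5342 = -2.3676
Critical value: t_{0.025,44} = ±2.015
p-value ≈ 0.0224
Decision: reject H₀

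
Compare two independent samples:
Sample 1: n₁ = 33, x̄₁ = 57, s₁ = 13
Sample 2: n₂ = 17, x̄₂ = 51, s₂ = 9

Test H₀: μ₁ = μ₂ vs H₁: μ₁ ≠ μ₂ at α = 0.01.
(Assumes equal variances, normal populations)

Answer: t = 1.7006, fail to reject H₀

Derivation:
Pooled variance: s²_p = [32×13² + 16×9²]/(48) = 139.6667
s_p = 11.8181
SE = s_p×√(1/n₁ + 1/n₂) = 11.8181×√(1/33 + 1/17) = 3.5282
t = (x̄₁ - x̄₂)/SE = (57 - 51)/3.5282 = 1.7006
df = 48, t-critical = ±2.682
Decision: fail to reject H₀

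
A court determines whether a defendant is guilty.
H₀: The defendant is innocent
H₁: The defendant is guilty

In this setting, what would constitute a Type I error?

A Type I error (probability α) occurs when we reject a true H₀.
A Type II error (probability β) occurs when we fail to reject a false H₀.

Answer: Convicting an innocent person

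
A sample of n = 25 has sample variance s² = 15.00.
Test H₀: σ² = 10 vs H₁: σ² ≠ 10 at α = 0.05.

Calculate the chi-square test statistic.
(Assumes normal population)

Answer: χ² = 36.0000, fail to reject H₀

Derivation:
df = n - 1 = 24
χ² = (n-1)s²/σ₀² = 24×15.00/10 = 36.0000
Critical values: χ²_{0.975,24} = 12.401, χ²_{0.025,24} = 39.364
Rejection region: χ² < 12.401 or χ² > 39.364
Decision: fail to reject H₀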